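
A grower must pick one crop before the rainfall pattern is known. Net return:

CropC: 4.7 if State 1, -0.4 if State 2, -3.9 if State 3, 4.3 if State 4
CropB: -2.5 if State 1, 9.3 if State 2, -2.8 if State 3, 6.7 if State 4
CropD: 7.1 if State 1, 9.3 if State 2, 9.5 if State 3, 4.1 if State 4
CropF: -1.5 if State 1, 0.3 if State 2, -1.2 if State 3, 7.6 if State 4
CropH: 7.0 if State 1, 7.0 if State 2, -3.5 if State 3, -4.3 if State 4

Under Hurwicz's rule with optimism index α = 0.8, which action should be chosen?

CropD

CropC: 0.8·4.7 + 0.2·(-3.9) = 2.98
CropB: 0.8·9.3 + 0.2·(-2.8) = 6.88
CropD: 0.8·9.5 + 0.2·4.1 = 8.42
CropF: 0.8·7.6 + 0.2·(-1.5) = 5.78
CropH: 0.8·7.0 + 0.2·(-4.3) = 4.74
Highest Hurwicz score = 8.42 → CropD.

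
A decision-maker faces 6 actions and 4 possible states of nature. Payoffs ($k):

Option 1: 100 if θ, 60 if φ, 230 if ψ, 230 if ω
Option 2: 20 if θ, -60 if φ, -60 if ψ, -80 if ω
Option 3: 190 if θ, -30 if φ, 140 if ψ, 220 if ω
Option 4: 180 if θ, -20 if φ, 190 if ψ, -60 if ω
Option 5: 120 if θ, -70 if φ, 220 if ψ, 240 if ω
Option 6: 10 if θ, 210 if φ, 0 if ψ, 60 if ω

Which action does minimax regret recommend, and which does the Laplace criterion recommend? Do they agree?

minimax regret → Option 1; laplace → Option 1 (agree)

Column bests: θ=190, φ=210, ψ=230, ω=240.
Option 1 regrets: 90, 150, 0, 10 → max 150
Option 2 regrets: 170, 270, 290, 320 → max 320
Option 3 regrets: 0, 240, 90, 20 → max 240
Option 4 regrets: 10, 230, 40, 300 → max 300
Option 5 regrets: 70, 280, 10, 0 → max 280
Option 6 regrets: 180, 0, 230, 180 → max 230
Smallest max regret = 150 → Option 1.
Row averages: Option 1=155, Option 2=-45, Option 3=130, Option 4=72.5, Option 5=127.5, Option 6=70
Highest average = 155 → Option 1.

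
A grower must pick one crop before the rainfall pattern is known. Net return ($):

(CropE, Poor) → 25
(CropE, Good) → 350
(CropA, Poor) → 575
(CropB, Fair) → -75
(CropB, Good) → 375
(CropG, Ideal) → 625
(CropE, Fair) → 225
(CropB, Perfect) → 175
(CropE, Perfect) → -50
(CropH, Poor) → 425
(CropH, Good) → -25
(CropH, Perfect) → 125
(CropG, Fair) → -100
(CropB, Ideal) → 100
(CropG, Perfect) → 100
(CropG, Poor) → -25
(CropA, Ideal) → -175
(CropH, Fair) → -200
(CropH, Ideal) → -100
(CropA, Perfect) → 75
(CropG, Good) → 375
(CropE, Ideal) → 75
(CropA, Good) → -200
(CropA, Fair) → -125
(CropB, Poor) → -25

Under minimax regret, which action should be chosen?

CropE

Column bests: Poor=575, Fair=225, Good=375, Ideal=625, Perfect=175.
CropA regrets: 0, 350, 575, 800, 100 → max 800
CropG regrets: 600, 325, 0, 0, 75 → max 600
CropE regrets: 550, 0, 25, 550, 225 → max 550
CropB regrets: 600, 300, 0, 525, 0 → max 600
CropH regrets: 150, 425, 400, 725, 50 → max 725
Smallest max regret = 550 → CropE.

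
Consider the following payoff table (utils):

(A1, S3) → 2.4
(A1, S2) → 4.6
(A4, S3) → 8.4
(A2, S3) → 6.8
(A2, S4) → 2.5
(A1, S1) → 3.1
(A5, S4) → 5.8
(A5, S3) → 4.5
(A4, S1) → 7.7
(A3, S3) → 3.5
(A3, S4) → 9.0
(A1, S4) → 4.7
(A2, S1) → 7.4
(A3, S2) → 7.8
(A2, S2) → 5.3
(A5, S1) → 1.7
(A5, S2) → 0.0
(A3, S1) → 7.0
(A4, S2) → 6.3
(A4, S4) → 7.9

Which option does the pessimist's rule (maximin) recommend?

A4

Row minima: A1=2.4, A2=2.5, A3=3.5, A4=6.3, A5=0.0
Best worst-case = 6.3 → A4.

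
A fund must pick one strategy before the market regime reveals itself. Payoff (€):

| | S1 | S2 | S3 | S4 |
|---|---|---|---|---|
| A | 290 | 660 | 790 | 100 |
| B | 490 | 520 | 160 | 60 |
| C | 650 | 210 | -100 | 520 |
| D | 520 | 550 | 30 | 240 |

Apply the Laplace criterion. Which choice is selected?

A

Row averages: A=460, B=307.5, C=320, D=335
Highest average = 460 → A.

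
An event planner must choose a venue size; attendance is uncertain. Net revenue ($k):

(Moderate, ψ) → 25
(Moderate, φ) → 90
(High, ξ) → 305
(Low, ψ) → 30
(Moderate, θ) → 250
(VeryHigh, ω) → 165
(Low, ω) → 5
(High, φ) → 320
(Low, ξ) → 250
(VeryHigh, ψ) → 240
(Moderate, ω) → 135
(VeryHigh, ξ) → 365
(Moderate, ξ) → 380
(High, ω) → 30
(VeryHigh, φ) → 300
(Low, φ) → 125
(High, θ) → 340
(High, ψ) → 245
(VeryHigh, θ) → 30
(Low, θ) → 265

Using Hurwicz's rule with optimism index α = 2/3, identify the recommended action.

Moderate

Low: 2/3·265 + 1/3·5 = 535/3
Moderate: 2/3·380 + 1/3·25 = 785/3
High: 2/3·340 + 1/3·30 = 710/3
VeryHigh: 2/3·365 + 1/3·30 = 760/3
Highest Hurwicz score = 785/3 → Moderate.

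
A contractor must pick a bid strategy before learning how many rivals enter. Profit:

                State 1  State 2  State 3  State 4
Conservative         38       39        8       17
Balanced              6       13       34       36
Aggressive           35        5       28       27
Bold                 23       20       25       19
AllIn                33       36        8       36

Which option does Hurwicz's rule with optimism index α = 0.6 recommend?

Conservative: 0.6·39 + 0.4·8 = 26.6
Balanced: 0.6·36 + 0.4·6 = 24
Aggressive: 0.6·35 + 0.4·5 = 23
Bold: 0.6·25 + 0.4·19 = 22.6
AllIn: 0.6·36 + 0.4·8 = 24.8
Highest Hurwicz score = 26.6 → Conservative.

Conservative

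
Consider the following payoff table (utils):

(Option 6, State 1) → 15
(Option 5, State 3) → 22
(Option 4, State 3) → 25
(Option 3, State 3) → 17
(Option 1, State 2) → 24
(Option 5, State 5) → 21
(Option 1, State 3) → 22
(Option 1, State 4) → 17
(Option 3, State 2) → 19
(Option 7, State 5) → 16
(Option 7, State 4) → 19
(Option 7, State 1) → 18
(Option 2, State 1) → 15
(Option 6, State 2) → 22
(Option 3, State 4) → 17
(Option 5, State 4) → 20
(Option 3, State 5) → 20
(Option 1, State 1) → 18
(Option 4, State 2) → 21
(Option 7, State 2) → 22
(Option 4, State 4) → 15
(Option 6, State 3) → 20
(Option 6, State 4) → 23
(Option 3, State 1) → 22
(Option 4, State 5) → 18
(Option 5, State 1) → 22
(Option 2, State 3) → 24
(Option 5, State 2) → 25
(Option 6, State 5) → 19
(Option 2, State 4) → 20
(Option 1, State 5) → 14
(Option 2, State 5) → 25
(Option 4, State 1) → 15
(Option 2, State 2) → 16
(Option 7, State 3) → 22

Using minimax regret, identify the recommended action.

Column bests: State 1=22, State 2=25, State 3=25, State 4=23, State 5=25.
Option 1 regrets: 4, 1, 3, 6, 11 → max 11
Option 2 regrets: 7, 9, 1, 3, 0 → max 9
Option 3 regrets: 0, 6, 8, 6, 5 → max 8
Option 4 regrets: 7, 4, 0, 8, 7 → max 8
Option 5 regrets: 0, 0, 3, 3, 4 → max 4
Option 6 regrets: 7, 3, 5, 0, 6 → max 7
Option 7 regrets: 4, 3, 3, 4, 9 → max 9
Smallest max regret = 4 → Option 5.

Option 5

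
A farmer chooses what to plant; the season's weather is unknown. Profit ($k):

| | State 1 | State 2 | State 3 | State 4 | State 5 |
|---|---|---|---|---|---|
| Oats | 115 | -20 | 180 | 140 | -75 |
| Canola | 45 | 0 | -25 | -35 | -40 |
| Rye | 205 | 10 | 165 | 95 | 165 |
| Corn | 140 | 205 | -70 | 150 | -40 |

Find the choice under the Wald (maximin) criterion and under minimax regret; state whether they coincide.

Row minima: Oats=-75, Canola=-40, Rye=10, Corn=-70
Best worst-case = 10 → Rye.
Column bests: State 1=205, State 2=205, State 3=180, State 4=150, State 5=165.
Oats regrets: 90, 225, 0, 10, 240 → max 240
Canola regrets: 160, 205, 205, 185, 205 → max 205
Rye regrets: 0, 195, 15, 55, 0 → max 195
Corn regrets: 65, 0, 250, 0, 205 → max 250
Smallest max regret = 195 → Rye.

maximin → Rye; minimax regret → Rye (agree)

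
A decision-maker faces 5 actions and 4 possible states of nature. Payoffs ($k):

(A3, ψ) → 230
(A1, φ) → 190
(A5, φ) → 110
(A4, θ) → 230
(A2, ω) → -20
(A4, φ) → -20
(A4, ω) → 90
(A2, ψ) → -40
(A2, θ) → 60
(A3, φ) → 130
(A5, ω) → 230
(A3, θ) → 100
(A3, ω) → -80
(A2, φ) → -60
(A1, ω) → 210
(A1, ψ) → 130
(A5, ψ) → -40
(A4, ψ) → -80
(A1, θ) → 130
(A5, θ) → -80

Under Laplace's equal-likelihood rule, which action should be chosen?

Row averages: A1=165, A2=-15, A3=95, A4=55, A5=55
Highest average = 165 → A1.

A1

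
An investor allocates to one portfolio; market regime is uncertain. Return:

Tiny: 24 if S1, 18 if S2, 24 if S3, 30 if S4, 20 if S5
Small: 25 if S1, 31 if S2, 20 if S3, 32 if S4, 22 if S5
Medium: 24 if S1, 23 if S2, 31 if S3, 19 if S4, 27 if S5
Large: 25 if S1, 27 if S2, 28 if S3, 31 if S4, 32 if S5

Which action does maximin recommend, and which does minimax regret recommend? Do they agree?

maximin → Large; minimax regret → Large (agree)

Row minima: Tiny=18, Small=20, Medium=19, Large=25
Best worst-case = 25 → Large.
Column bests: S1=25, S2=31, S3=31, S4=32, S5=32.
Tiny regrets: 1, 13, 7, 2, 12 → max 13
Small regrets: 0, 0, 11, 0, 10 → max 11
Medium regrets: 1, 8, 0, 13, 5 → max 13
Large regrets: 0, 4, 3, 1, 0 → max 4
Smallest max regret = 4 → Large.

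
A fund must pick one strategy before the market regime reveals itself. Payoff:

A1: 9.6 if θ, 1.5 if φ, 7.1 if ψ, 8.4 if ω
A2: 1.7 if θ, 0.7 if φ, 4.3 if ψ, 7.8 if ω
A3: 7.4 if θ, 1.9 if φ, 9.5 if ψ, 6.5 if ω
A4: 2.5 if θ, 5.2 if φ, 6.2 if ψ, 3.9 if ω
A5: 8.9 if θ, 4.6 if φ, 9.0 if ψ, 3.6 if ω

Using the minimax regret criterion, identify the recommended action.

A3

Column bests: θ=9.6, φ=5.2, ψ=9.5, ω=8.4.
A1 regrets: 0.0, 3.7, 2.4, 0.0 → max 3.7
A2 regrets: 7.9, 4.5, 5.2, 0.6 → max 7.9
A3 regrets: 2.2, 3.3, 0.0, 1.9 → max 3.3
A4 regrets: 7.1, 0.0, 3.3, 4.5 → max 7.1
A5 regrets: 0.7, 0.6, 0.5, 4.8 → max 4.8
Smallest max regret = 3.3 → A3.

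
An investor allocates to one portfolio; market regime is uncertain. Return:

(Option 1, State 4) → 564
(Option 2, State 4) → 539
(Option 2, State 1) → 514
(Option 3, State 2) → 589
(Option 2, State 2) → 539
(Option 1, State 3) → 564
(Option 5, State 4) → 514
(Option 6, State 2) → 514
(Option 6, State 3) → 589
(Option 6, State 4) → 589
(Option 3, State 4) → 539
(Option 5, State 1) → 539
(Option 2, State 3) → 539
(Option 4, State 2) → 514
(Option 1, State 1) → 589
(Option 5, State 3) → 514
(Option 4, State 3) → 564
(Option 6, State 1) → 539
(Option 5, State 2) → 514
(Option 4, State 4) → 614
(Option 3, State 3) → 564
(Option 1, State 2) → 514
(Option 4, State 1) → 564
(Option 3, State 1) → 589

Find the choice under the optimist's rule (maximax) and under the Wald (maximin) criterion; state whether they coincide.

maximax → Option 4; maximin → Option 3 (disagree)

Row maxima: Option 1=589, Option 2=539, Option 3=589, Option 4=614, Option 5=539, Option 6=589
Best best-case = 614 → Option 4.
Row minima: Option 1=514, Option 2=514, Option 3=539, Option 4=514, Option 5=514, Option 6=514
Best worst-case = 539 → Option 3.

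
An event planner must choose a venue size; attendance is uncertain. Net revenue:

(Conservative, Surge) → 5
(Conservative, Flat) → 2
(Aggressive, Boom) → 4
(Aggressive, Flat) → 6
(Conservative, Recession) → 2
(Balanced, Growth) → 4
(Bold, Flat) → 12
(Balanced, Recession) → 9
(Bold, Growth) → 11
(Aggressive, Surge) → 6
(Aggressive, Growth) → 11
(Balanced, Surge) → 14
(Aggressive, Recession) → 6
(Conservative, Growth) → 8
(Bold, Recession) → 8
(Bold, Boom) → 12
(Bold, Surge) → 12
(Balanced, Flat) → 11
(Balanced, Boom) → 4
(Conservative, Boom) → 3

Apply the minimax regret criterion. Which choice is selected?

Column bests: Recession=9, Flat=12, Growth=11, Boom=12, Surge=14.
Conservative regrets: 7, 10, 3, 9, 9 → max 10
Balanced regrets: 0, 1, 7, 8, 0 → max 8
Aggressive regrets: 3, 6, 0, 8, 8 → max 8
Bold regrets: 1, 0, 0, 0, 2 → max 2
Smallest max regret = 2 → Bold.

Bold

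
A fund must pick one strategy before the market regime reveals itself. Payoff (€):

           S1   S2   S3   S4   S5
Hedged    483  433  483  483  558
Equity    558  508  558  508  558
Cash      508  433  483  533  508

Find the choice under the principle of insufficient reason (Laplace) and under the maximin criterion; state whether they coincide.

laplace → Equity; maximin → Equity (agree)

Row averages: Hedged=488, Equity=538, Cash=493
Highest average = 538 → Equity.
Row minima: Hedged=433, Equity=508, Cash=433
Best worst-case = 508 → Equity.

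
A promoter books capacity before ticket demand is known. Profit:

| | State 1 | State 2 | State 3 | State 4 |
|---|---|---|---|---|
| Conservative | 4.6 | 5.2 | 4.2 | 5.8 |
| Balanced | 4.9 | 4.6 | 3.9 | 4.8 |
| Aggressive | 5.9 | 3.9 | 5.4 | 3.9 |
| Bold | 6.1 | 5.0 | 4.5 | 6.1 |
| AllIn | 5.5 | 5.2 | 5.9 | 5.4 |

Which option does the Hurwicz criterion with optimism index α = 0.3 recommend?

Conservative: 0.3·5.8 + 0.7·4.2 = 4.68
Balanced: 0.3·4.9 + 0.7·3.9 = 4.2
Aggressive: 0.3·5.9 + 0.7·3.9 = 4.5
Bold: 0.3·6.1 + 0.7·4.5 = 4.98
AllIn: 0.3·5.9 + 0.7·5.2 = 5.41
Highest Hurwicz score = 5.41 → AllIn.

AllIn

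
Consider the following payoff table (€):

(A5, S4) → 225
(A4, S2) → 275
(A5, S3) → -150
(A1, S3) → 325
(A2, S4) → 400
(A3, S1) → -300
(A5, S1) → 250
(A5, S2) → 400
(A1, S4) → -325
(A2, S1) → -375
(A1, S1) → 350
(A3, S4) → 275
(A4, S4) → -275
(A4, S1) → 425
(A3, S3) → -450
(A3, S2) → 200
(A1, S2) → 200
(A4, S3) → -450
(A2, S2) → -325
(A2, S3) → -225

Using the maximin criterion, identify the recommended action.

A5

Row minima: A1=-325, A2=-375, A3=-450, A4=-450, A5=-150
Best worst-case = -150 → A5.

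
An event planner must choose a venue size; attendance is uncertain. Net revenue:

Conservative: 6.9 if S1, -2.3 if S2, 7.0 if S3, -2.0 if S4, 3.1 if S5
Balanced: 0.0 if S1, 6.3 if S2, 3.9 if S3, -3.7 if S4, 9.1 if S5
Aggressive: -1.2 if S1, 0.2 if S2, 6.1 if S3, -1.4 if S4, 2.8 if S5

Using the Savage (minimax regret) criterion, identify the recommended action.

Balanced

Column bests: S1=6.9, S2=6.3, S3=7.0, S4=-1.4, S5=9.1.
Conservative regrets: 0.0, 8.6, 0.0, 0.6, 6.0 → max 8.6
Balanced regrets: 6.9, 0.0, 3.1, 2.3, 0.0 → max 6.9
Aggressive regrets: 8.1, 6.1, 0.9, 0.0, 6.3 → max 8.1
Smallest max regret = 6.9 → Balanced.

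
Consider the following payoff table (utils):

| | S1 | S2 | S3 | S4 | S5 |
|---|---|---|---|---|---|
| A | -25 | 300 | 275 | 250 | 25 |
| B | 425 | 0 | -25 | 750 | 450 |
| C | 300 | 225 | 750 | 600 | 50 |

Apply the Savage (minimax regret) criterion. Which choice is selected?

Column bests: S1=425, S2=300, S3=750, S4=750, S5=450.
A regrets: 450, 0, 475, 500, 425 → max 500
B regrets: 0, 300, 775, 0, 0 → max 775
C regrets: 125, 75, 0, 150, 400 → max 400
Smallest max regret = 400 → C.

C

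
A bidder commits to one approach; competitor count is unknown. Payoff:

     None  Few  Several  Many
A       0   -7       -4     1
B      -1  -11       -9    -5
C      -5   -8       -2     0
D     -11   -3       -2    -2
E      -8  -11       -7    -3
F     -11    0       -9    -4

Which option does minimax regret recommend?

A

Column bests: None=0, Few=0, Several=-2, Many=1.
A regrets: 0, 7, 2, 0 → max 7
B regrets: 1, 11, 7, 6 → max 11
C regrets: 5, 8, 0, 1 → max 8
D regrets: 11, 3, 0, 3 → max 11
E regrets: 8, 11, 5, 4 → max 11
F regrets: 11, 0, 7, 5 → max 11
Smallest max regret = 7 → A.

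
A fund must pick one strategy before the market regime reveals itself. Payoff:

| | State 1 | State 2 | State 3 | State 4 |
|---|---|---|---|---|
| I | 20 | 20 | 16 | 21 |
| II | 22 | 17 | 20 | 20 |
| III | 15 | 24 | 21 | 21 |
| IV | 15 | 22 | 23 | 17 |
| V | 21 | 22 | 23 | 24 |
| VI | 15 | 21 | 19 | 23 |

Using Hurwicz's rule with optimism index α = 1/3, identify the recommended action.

V

I: 1/3·21 + 2/3·16 = 53/3
II: 1/3·22 + 2/3·17 = 56/3
III: 1/3·24 + 2/3·15 = 18
IV: 1/3·23 + 2/3·15 = 53/3
V: 1/3·24 + 2/3·21 = 22
VI: 1/3·23 + 2/3·15 = 53/3
Highest Hurwicz score = 22 → V.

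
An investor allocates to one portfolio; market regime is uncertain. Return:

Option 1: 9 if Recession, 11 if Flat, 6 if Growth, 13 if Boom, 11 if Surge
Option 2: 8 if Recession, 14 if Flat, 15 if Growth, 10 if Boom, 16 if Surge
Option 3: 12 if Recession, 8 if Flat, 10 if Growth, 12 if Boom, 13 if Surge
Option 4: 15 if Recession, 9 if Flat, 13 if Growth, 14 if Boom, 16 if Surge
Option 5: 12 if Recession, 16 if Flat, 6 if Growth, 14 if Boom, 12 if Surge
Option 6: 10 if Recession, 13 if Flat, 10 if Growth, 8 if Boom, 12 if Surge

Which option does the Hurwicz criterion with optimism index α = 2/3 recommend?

Option 4

Option 1: 2/3·13 + 1/3·6 = 32/3
Option 2: 2/3·16 + 1/3·8 = 40/3
Option 3: 2/3·13 + 1/3·8 = 34/3
Option 4: 2/3·16 + 1/3·9 = 41/3
Option 5: 2/3·16 + 1/3·6 = 38/3
Option 6: 2/3·13 + 1/3·8 = 34/3
Highest Hurwicz score = 41/3 → Option 4.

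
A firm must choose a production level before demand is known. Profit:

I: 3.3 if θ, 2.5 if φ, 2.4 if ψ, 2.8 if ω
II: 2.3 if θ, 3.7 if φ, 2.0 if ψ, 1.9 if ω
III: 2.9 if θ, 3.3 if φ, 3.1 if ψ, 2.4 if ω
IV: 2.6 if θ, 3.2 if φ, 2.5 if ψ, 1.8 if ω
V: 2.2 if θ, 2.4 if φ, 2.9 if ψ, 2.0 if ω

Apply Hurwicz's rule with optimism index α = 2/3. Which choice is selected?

II

I: 2/3·3.3 + 1/3·2.4 = 3
II: 2/3·3.7 + 1/3·1.9 = 3.1
III: 2/3·3.3 + 1/3·2.4 = 3
IV: 2/3·3.2 + 1/3·1.8 = 41/15
V: 2/3·2.9 + 1/3·2.0 = 2.6
Highest Hurwicz score = 3.1 → II.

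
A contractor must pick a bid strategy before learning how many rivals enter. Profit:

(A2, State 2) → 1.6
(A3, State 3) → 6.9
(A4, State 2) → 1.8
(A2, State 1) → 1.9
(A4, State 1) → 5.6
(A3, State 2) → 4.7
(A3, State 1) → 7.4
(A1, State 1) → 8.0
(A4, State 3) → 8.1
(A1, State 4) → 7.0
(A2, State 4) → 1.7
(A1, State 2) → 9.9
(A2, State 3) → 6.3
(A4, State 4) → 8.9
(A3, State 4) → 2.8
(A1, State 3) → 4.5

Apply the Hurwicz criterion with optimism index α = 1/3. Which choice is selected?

A1: 1/3·9.9 + 2/3·4.5 = 6.3
A2: 1/3·6.3 + 2/3·1.6 = 19/6
A3: 1/3·7.4 + 2/3·2.8 = 13/3
A4: 1/3·8.9 + 2/3·1.8 = 25/6
Highest Hurwicz score = 6.3 → A1.

A1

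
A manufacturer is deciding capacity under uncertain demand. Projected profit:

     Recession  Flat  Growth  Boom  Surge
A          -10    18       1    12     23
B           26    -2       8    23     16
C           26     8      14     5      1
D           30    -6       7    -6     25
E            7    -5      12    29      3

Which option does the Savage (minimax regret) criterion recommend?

Column bests: Recession=30, Flat=18, Growth=14, Boom=29, Surge=25.
A regrets: 40, 0, 13, 17, 2 → max 40
B regrets: 4, 20, 6, 6, 9 → max 20
C regrets: 4, 10, 0, 24, 24 → max 24
D regrets: 0, 24, 7, 35, 0 → max 35
E regrets: 23, 23, 2, 0, 22 → max 23
Smallest max regret = 20 → B.

B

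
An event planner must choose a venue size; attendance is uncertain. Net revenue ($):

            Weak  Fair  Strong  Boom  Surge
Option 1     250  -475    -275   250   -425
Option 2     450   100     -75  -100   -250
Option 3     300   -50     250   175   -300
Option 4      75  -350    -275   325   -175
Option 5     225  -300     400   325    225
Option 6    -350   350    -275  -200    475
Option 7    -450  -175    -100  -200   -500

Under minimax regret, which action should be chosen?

Option 5

Column bests: Weak=450, Fair=350, Strong=400, Boom=325, Surge=475.
Option 1 regrets: 200, 825, 675, 75, 900 → max 900
Option 2 regrets: 0, 250, 475, 425, 725 → max 725
Option 3 regrets: 150, 400, 150, 150, 775 → max 775
Option 4 regrets: 375, 700, 675, 0, 650 → max 700
Option 5 regrets: 225, 650, 0, 0, 250 → max 650
Option 6 regrets: 800, 0, 675, 525, 0 → max 800
Option 7 regrets: 900, 525, 500, 525, 975 → max 975
Smallest max regret = 650 → Option 5.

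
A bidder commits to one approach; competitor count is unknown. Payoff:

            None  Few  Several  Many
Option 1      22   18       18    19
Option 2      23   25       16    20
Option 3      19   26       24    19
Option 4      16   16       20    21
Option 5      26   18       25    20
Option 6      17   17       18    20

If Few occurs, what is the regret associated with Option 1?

8

Best payoff under Few is 26.
Regret = 26 − 18 = 8.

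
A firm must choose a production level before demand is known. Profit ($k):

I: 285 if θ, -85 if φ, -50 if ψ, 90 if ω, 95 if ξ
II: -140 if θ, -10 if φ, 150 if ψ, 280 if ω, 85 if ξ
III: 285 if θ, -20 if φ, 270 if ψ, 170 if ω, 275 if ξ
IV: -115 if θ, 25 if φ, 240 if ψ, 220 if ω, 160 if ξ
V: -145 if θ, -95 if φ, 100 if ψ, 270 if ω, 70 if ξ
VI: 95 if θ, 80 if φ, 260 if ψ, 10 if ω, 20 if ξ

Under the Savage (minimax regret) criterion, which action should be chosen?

Column bests: θ=285, φ=80, ψ=270, ω=280, ξ=275.
I regrets: 0, 165, 320, 190, 180 → max 320
II regrets: 425, 90, 120, 0, 190 → max 425
III regrets: 0, 100, 0, 110, 0 → max 110
IV regrets: 400, 55, 30, 60, 115 → max 400
V regrets: 430, 175, 170, 10, 205 → max 430
VI regrets: 190, 0, 10, 270, 255 → max 270
Smallest max regret = 110 → III.

III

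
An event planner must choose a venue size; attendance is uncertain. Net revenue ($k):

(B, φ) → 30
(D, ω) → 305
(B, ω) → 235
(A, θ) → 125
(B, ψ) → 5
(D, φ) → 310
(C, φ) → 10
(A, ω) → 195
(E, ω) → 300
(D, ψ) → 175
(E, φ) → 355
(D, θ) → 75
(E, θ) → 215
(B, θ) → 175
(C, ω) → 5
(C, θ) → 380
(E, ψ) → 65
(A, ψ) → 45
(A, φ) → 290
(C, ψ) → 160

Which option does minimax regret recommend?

E

Column bests: θ=380, φ=355, ψ=175, ω=305.
A regrets: 255, 65, 130, 110 → max 255
B regrets: 205, 325, 170, 70 → max 325
C regrets: 0, 345, 15, 300 → max 345
D regrets: 305, 45, 0, 0 → max 305
E regrets: 165, 0, 110, 5 → max 165
Smallest max regret = 165 → E.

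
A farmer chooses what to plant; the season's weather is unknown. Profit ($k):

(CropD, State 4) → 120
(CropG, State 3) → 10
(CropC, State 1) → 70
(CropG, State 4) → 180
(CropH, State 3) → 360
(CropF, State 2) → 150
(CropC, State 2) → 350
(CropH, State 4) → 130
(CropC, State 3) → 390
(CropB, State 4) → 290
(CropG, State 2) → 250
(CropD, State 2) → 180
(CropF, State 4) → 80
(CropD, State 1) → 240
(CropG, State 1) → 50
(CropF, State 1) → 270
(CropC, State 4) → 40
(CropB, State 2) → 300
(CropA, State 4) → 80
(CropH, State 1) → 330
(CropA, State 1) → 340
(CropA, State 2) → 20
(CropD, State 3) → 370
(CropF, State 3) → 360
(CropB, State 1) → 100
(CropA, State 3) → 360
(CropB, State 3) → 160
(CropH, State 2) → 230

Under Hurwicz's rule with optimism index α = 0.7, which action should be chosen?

CropA: 0.7·360 + 0.3·20 = 258
CropH: 0.7·360 + 0.3·130 = 291
CropC: 0.7·390 + 0.3·40 = 285
CropB: 0.7·300 + 0.3·100 = 240
CropG: 0.7·250 + 0.3·10 = 178
CropD: 0.7·370 + 0.3·120 = 295
CropF: 0.7·360 + 0.3·80 = 276
Highest Hurwicz score = 295 → CropD.

CropD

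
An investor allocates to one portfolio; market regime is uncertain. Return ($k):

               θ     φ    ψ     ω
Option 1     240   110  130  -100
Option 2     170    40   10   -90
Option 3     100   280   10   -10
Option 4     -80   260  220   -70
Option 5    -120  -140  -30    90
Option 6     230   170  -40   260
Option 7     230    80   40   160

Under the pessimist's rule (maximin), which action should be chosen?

Option 7

Row minima: Option 1=-100, Option 2=-90, Option 3=-10, Option 4=-80, Option 5=-140, Option 6=-40, Option 7=40
Best worst-case = 40 → Option 7.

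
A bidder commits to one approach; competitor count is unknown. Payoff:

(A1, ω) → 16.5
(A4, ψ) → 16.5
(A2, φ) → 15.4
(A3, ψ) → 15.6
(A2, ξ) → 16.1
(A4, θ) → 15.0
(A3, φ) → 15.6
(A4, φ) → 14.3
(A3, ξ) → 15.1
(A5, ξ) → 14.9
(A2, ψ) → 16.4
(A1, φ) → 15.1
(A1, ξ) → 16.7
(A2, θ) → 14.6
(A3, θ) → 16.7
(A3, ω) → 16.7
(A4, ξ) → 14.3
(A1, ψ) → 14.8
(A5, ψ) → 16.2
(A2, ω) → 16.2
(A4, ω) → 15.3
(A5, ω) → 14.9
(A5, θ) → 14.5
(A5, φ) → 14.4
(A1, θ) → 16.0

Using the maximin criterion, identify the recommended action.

A3

Row minima: A1=14.8, A2=14.6, A3=15.1, A4=14.3, A5=14.4
Best worst-case = 15.1 → A3.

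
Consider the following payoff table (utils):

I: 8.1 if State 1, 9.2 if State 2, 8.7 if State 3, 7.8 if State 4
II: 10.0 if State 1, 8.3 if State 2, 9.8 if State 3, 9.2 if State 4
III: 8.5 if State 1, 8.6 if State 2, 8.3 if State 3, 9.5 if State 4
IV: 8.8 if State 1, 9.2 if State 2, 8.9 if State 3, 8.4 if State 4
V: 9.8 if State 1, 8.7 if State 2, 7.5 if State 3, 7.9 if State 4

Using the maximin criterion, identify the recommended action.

IV

Row minima: I=7.8, II=8.3, III=8.3, IV=8.4, V=7.5
Best worst-case = 8.4 → IV.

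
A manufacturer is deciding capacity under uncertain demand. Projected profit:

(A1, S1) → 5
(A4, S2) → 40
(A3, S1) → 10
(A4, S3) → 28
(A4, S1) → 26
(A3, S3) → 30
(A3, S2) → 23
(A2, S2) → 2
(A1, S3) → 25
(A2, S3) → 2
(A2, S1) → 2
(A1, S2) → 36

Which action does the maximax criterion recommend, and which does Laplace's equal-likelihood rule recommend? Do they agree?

maximax → A4; laplace → A4 (agree)

Row maxima: A1=36, A2=2, A3=30, A4=40
Best best-case = 40 → A4.
Row averages: A1=22, A2=2, A3=21, A4=94/3
Highest average = 94/3 → A4.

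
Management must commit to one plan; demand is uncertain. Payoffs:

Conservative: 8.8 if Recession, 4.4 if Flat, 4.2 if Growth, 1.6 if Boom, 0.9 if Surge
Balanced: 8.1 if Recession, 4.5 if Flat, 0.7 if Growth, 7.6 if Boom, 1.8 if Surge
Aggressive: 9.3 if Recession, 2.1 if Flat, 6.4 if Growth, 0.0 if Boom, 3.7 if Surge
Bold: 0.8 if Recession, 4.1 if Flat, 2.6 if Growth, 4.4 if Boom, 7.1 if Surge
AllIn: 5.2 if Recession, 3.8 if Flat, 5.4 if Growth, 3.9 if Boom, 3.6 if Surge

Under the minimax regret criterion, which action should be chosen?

Column bests: Recession=9.3, Flat=4.5, Growth=6.4, Boom=7.6, Surge=7.1.
Conservative regrets: 0.5, 0.1, 2.2, 6.0, 6.2 → max 6.2
Balanced regrets: 1.2, 0.0, 5.7, 0.0, 5.3 → max 5.7
Aggressive regrets: 0.0, 2.4, 0.0, 7.6, 3.4 → max 7.6
Bold regrets: 8.5, 0.4, 3.8, 3.2, 0.0 → max 8.5
AllIn regrets: 4.1, 0.7, 1.0, 3.7, 3.5 → max 4.1
Smallest max regret = 4.1 → AllIn.

AllIn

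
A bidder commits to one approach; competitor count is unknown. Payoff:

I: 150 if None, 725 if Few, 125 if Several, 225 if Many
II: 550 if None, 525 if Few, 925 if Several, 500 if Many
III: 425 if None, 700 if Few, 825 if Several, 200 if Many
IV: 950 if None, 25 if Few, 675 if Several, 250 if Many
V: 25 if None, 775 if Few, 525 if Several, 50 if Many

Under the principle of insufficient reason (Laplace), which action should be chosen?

II

Row averages: I=306.25, II=625, III=537.5, IV=475, V=343.75
Highest average = 625 → II.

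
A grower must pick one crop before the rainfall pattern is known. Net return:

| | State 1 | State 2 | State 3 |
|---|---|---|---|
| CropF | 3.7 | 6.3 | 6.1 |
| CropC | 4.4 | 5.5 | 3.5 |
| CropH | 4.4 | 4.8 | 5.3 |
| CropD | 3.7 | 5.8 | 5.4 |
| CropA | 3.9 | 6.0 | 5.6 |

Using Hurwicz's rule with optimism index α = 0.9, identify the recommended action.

CropF: 0.9·6.3 + 0.1·3.7 = 6.04
CropC: 0.9·5.5 + 0.1·3.5 = 5.3
CropH: 0.9·5.3 + 0.1·4.4 = 5.21
CropD: 0.9·5.8 + 0.1·3.7 = 5.59
CropA: 0.9·6.0 + 0.1·3.9 = 5.79
Highest Hurwicz score = 6.04 → CropF.

CropF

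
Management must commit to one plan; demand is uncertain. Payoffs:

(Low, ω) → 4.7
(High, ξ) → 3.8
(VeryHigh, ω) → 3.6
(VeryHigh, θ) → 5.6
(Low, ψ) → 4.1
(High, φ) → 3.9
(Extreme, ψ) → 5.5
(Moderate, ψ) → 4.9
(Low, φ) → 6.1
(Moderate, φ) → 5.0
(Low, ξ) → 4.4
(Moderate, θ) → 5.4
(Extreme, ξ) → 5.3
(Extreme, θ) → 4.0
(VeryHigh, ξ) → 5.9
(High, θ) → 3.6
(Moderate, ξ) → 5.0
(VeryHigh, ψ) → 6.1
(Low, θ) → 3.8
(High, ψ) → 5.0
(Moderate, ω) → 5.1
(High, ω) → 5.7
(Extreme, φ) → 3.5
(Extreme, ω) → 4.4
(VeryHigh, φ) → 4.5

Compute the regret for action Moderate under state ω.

0.6

Best payoff under ω is 5.7.
Regret = 5.7 − 5.1 = 0.6.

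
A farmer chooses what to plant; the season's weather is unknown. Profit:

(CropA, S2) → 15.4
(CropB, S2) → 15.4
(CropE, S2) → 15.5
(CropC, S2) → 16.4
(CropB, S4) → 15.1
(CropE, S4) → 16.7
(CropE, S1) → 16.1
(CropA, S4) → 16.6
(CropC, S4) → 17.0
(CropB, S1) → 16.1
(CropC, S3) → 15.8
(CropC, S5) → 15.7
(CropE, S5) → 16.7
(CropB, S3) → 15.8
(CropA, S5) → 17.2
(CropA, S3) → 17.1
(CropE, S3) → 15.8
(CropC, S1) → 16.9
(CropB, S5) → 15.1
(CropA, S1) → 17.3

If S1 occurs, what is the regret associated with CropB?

Best payoff under S1 is 17.3.
Regret = 17.3 − 16.1 = 1.2.

1.2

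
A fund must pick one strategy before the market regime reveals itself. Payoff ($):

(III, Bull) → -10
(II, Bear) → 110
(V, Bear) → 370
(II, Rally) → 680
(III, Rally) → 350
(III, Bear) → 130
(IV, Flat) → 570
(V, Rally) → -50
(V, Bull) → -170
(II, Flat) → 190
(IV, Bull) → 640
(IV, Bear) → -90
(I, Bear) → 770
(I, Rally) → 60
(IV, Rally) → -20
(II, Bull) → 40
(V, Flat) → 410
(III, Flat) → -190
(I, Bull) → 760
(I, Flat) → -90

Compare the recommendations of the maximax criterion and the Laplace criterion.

Row maxima: I=770, II=680, III=350, IV=640, V=410
Best best-case = 770 → I.
Row averages: I=375, II=255, III=70, IV=275, V=140
Highest average = 375 → I.

maximax → I; laplace → I (agree)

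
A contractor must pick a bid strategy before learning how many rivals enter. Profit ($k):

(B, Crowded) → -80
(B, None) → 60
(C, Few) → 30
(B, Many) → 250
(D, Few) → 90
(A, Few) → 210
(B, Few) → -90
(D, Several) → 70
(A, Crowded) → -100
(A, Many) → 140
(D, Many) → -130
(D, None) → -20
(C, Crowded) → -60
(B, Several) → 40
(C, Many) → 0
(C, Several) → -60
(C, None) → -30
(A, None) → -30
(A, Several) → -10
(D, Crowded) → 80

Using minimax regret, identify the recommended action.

A

Column bests: None=60, Few=210, Several=70, Many=250, Crowded=80.
A regrets: 90, 0, 80, 110, 180 → max 180
B regrets: 0, 300, 30, 0, 160 → max 300
C regrets: 90, 180, 130, 250, 140 → max 250
D regrets: 80, 120, 0, 380, 0 → max 380
Smallest max regret = 180 → A.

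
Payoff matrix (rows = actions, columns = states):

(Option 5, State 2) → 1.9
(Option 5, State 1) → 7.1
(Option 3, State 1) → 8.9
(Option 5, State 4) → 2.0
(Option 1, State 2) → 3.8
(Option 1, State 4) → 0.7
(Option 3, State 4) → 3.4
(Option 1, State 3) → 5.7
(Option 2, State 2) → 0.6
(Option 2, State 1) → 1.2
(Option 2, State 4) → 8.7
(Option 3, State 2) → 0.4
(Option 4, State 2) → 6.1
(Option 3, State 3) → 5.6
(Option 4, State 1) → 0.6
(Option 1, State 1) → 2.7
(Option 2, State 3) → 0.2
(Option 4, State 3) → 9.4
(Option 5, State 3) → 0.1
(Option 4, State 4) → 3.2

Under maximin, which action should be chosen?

Option 1

Row minima: Option 1=0.7, Option 2=0.2, Option 3=0.4, Option 4=0.6, Option 5=0.1
Best worst-case = 0.7 → Option 1.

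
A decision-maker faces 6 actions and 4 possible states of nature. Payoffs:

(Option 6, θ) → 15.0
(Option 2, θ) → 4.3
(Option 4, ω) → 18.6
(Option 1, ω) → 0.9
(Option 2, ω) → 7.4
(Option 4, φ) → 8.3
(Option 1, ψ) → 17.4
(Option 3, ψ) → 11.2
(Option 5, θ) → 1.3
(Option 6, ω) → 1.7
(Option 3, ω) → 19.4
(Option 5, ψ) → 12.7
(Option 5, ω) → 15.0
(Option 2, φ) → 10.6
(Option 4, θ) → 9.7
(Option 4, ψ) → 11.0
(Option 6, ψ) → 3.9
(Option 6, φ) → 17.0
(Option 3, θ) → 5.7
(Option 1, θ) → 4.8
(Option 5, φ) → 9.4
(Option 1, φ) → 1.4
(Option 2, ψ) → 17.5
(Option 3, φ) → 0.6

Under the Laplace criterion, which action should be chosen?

Option 4

Row averages: Option 1=6.125, Option 2=9.95, Option 3=9.225, Option 4=11.9, Option 5=9.6, Option 6=9.4
Highest average = 11.9 → Option 4.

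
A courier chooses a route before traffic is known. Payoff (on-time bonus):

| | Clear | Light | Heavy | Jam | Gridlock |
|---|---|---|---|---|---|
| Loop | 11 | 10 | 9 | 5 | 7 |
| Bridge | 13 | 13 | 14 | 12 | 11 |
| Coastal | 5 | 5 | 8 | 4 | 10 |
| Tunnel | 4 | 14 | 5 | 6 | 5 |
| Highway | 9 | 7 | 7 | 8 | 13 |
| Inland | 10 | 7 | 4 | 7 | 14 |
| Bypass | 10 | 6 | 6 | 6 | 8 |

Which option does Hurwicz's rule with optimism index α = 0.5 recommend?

Loop: 0.5·11 + 0.5·5 = 8
Bridge: 0.5·14 + 0.5·11 = 12.5
Coastal: 0.5·10 + 0.5·4 = 7
Tunnel: 0.5·14 + 0.5·4 = 9
Highway: 0.5·13 + 0.5·7 = 10
Inland: 0.5·14 + 0.5·4 = 9
Bypass: 0.5·10 + 0.5·6 = 8
Highest Hurwicz score = 12.5 → Bridge.

Bridge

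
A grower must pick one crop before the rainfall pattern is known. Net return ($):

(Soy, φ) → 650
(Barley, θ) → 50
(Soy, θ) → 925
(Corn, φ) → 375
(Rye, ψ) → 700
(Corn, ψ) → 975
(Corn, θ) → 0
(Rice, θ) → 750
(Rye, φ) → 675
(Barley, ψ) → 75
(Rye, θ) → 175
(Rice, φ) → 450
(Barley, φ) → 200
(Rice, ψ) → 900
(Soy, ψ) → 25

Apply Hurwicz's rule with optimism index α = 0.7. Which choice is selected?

Rice

Rye: 0.7·700 + 0.3·175 = 542.5
Barley: 0.7·200 + 0.3·50 = 155
Soy: 0.7·925 + 0.3·25 = 655
Rice: 0.7·900 + 0.3·450 = 765
Corn: 0.7·975 + 0.3·0 = 682.5
Highest Hurwicz score = 765 → Rice.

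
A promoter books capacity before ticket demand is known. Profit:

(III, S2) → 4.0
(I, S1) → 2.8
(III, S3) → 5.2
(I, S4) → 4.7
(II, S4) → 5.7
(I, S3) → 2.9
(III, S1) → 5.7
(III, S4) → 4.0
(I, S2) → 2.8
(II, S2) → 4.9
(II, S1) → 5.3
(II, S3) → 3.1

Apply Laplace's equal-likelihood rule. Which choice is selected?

II

Row averages: I=3.3, II=4.75, III=4.725
Highest average = 4.75 → II.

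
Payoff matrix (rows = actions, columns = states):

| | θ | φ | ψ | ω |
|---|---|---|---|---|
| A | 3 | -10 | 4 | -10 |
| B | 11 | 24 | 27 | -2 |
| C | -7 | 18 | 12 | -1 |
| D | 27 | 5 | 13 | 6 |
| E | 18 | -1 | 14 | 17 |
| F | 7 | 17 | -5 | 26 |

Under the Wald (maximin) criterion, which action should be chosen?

D

Row minima: A=-10, B=-2, C=-7, D=5, E=-1, F=-5
Best worst-case = 5 → D.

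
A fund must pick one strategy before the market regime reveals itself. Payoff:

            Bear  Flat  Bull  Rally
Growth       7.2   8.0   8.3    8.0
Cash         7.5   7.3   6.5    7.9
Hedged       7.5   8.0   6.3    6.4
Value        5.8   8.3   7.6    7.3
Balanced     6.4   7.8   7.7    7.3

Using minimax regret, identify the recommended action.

Column bests: Bear=7.5, Flat=8.3, Bull=8.3, Rally=8.0.
Growth regrets: 0.3, 0.3, 0.0, 0.0 → max 0.3
Cash regrets: 0.0, 1.0, 1.8, 0.1 → max 1.8
Hedged regrets: 0.0, 0.3, 2.0, 1.6 → max 2.0
Value regrets: 1.7, 0.0, 0.7, 0.7 → max 1.7
Balanced regrets: 1.1, 0.5, 0.6, 0.7 → max 1.1
Smallest max regret = 0.3 → Growth.

Growth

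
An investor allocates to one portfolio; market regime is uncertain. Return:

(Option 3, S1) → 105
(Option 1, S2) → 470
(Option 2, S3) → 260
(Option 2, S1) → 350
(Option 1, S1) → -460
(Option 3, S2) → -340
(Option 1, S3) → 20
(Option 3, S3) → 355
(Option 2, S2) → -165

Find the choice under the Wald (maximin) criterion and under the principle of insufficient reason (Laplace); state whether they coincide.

maximin → Option 2; laplace → Option 2 (agree)

Row minima: Option 1=-460, Option 2=-165, Option 3=-340
Best worst-case = -165 → Option 2.
Row averages: Option 1=10, Option 2=445/3, Option 3=40
Highest average = 445/3 → Option 2.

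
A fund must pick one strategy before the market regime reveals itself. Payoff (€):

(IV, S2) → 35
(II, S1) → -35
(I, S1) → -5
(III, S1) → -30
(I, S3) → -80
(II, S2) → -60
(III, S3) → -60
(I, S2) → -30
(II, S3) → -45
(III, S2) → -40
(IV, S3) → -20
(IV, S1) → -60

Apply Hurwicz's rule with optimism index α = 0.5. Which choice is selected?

I: 0.5·(-5) + 0.5·(-80) = -42.5
II: 0.5·(-35) + 0.5·(-60) = -47.5
III: 0.5·(-30) + 0.5·(-60) = -45
IV: 0.5·35 + 0.5·(-60) = -12.5
Highest Hurwicz score = -12.5 → IV.

IV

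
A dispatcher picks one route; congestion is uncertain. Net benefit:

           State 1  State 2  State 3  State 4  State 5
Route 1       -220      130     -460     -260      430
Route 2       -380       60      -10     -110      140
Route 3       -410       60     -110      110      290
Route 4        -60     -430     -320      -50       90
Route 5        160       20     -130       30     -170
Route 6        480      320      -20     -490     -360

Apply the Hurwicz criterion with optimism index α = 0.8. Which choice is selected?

Route 6

Route 1: 0.8·430 + 0.2·(-460) = 252
Route 2: 0.8·140 + 0.2·(-380) = 36
Route 3: 0.8·290 + 0.2·(-410) = 150
Route 4: 0.8·90 + 0.2·(-430) = -14
Route 5: 0.8·160 + 0.2·(-170) = 94
Route 6: 0.8·480 + 0.2·(-490) = 286
Highest Hurwicz score = 286 → Route 6.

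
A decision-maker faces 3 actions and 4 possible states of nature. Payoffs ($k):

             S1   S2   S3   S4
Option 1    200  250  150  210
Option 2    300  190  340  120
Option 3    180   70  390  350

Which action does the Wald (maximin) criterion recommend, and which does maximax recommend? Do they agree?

maximin → Option 1; maximax → Option 3 (disagree)

Row minima: Option 1=150, Option 2=120, Option 3=70
Best worst-case = 150 → Option 1.
Row maxima: Option 1=250, Option 2=340, Option 3=390
Best best-case = 390 → Option 3.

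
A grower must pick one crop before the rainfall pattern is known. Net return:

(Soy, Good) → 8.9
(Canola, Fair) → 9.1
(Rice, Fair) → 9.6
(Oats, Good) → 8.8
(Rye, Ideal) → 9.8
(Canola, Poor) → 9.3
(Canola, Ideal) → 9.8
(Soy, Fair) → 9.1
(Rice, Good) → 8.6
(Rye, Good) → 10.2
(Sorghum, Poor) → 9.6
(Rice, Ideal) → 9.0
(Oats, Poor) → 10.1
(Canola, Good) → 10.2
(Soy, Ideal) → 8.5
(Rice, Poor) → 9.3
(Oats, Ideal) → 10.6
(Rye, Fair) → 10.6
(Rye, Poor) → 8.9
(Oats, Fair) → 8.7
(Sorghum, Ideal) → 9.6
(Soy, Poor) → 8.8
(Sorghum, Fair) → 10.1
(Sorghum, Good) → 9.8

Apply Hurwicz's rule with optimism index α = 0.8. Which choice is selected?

Rye

Soy: 0.8·9.1 + 0.2·8.5 = 8.98
Canola: 0.8·10.2 + 0.2·9.1 = 9.98
Oats: 0.8·10.6 + 0.2·8.7 = 10.22
Rice: 0.8·9.6 + 0.2·8.6 = 9.4
Sorghum: 0.8·10.1 + 0.2·9.6 = 10
Rye: 0.8·10.6 + 0.2·8.9 = 10.26
Highest Hurwicz score = 10.26 → Rye.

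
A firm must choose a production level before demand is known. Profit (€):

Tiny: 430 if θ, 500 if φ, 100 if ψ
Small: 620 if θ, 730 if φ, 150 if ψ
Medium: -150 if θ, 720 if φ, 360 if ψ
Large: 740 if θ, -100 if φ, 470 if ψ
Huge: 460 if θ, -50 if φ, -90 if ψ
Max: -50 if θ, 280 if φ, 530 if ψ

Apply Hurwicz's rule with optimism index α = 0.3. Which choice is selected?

Small

Tiny: 0.3·500 + 0.7·100 = 220
Small: 0.3·730 + 0.7·150 = 324
Medium: 0.3·720 + 0.7·(-150) = 111
Large: 0.3·740 + 0.7·(-100) = 152
Huge: 0.3·460 + 0.7·(-90) = 75
Max: 0.3·530 + 0.7·(-50) = 124
Highest Hurwicz score = 324 → Small.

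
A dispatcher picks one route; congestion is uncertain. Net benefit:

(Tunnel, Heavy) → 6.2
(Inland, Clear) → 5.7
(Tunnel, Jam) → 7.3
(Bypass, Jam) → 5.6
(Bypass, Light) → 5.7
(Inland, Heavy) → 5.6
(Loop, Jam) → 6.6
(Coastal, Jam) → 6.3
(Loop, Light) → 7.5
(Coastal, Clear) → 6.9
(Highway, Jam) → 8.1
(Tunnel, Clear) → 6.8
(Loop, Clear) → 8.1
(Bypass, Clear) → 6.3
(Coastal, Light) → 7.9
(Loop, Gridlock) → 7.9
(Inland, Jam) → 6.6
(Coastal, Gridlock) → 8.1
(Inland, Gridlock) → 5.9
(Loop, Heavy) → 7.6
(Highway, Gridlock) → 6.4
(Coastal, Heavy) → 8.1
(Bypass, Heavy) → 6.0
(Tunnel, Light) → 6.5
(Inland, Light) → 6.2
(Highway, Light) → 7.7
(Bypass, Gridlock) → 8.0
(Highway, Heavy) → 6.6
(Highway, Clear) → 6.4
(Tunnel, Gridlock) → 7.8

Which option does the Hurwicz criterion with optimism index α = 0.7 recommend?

Loop

Coastal: 0.7·8.1 + 0.3·6.3 = 7.56
Bypass: 0.7·8.0 + 0.3·5.6 = 7.28
Inland: 0.7·6.6 + 0.3·5.6 = 6.3
Loop: 0.7·8.1 + 0.3·6.6 = 7.65
Tunnel: 0.7·7.8 + 0.3·6.2 = 7.32
Highway: 0.7·8.1 + 0.3·6.4 = 7.59
Highest Hurwicz score = 7.65 → Loop.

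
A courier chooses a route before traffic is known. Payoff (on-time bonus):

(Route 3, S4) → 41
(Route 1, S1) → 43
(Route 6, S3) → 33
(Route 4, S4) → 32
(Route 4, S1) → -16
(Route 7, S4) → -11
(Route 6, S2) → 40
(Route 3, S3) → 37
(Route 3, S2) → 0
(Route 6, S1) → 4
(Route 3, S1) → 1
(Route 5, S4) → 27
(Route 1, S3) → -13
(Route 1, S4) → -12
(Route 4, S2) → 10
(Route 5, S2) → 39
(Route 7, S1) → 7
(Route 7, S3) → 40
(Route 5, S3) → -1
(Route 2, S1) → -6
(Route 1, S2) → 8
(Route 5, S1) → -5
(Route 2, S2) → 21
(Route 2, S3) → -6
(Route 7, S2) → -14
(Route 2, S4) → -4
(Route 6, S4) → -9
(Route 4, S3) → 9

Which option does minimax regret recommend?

Column bests: S1=43, S2=40, S3=40, S4=41.
Route 1 regrets: 0, 32, 53, 53 → max 53
Route 2 regrets: 49, 19, 46, 45 → max 49
Route 3 regrets: 42, 40, 3, 0 → max 42
Route 4 regrets: 59, 30, 31, 9 → max 59
Route 5 regrets: 48, 1, 41, 14 → max 48
Route 6 regrets: 39, 0, 7, 50 → max 50
Route 7 regrets: 36, 54, 0, 52 → max 54
Smallest max regret = 42 → Route 3.

Route 3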